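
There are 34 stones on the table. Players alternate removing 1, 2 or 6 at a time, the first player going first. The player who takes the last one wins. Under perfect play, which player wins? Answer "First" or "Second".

Positions where the player to move wins (W) vs loses (L):
i:   0  1  2  3  4  5  6  7  8  9 10 11 12 13 14 15 16 17 18 19 20 21 22 23 24 25 26 27 28 29 30 31 32 33 34
     L  W  W  L  W  W  W  L  W  W  L  W  W  W  L  W  W  L  W  W  W  L  W  W  L  W  W  W  L  W  W  L  W  W  W
Position 34 is W, so the first player wins.

First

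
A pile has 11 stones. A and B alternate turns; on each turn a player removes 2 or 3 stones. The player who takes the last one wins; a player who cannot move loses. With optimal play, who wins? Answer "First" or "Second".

Second

W/L table (W = player to move can force a win):
i:   0  1  2  3  4  5  6  7  8  9 10 11
     L  L  W  W  W  L  L  W  W  W  L  L
Position 11 is L, so the second player wins.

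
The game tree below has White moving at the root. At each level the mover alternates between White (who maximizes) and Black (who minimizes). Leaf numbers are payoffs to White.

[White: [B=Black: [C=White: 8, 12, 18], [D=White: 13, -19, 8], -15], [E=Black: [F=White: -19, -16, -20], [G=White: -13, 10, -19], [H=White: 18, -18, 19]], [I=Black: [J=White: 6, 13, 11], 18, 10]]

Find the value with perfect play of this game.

C (White): max(8, 12, 18) = 18
D (White): max(13, -19, 8) = 13
B (Black): min(18, 13, -15) = -15
F (White): max(-19, -16, -20) = -16
G (White): max(-13, 10, -19) = 10
H (White): max(18, -18, 19) = 19
E (Black): min(-16, 10, 19) = -16
J (White): max(6, 13, 11) = 13
I (Black): min(13, 18, 10) = 10
Root (White): max(-15, -16, 10) = 10

10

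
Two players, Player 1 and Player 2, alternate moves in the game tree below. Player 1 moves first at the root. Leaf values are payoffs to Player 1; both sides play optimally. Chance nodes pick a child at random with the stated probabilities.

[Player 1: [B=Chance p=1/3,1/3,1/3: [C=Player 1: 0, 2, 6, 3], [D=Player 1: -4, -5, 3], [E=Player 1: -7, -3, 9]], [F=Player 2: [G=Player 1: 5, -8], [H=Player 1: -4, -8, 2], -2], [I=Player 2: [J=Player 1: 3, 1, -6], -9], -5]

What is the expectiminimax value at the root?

C (Player 1): max(0, 2, 6, 3) = 6
D (Player 1): max(-4, -5, 3) = 3
E (Player 1): max(-7, -3, 9) = 9
B (Chance): 1/3·6 + 1/3·3 + 1/3·9 = 6
G (Player 1): max(5, -8) = 5
H (Player 1): max(-4, -8, 2) = 2
F (Player 2): min(5, 2, -2) = -2
J (Player 1): max(3, 1, -6) = 3
I (Player 2): min(3, -9) = -9
Root (Player 1): max(6, -2, -9, -5) = 6

6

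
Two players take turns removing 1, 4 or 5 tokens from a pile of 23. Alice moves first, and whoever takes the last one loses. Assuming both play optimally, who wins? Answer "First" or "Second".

Mark each pile size as W (mover wins) or L (mover loses):
i:   0  1  2  3  4  5  6  7  8  9 10 11 12 13 14 15 16 17 18 19 20 21 22 23
     W  L  W  L  W  W  W  W  W  L  W  L  W  W  W  W  W  L  W  L  W  W  W  W
Position 23 is W, so the first player wins.

First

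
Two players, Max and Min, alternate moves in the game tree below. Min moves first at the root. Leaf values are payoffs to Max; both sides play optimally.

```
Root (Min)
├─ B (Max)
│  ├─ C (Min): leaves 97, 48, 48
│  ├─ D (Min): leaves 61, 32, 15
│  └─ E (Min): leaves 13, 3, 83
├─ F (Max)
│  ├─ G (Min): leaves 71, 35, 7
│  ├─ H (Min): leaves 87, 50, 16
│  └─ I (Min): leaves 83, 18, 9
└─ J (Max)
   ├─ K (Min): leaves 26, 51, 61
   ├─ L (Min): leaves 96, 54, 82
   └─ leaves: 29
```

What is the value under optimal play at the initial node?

C (Min): min(97, 48, 48) = 48
D (Min): min(61, 32, 15) = 15
E (Min): min(13, 3, 83) = 3
B (Max): max(48, 15, 3) = 48
G (Min): min(71, 35, 7) = 7
H (Min): min(87, 50, 16) = 16
I (Min): min(83, 18, 9) = 9
F (Max): max(7, 16, 9) = 16
K (Min): min(26, 51, 61) = 26
L (Min): min(96, 54, 82) = 54
J (Max): max(26, 54, 29) = 54
Root (Min): min(48, 16, 54) = 16

16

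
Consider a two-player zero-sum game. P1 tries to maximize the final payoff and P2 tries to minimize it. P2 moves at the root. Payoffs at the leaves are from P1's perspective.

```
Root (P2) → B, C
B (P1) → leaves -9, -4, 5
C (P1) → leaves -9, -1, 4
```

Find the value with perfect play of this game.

4

B (P1): max(-9, -4, 5) = 5
C (P1): max(-9, -1, 4) = 4
Root (P2): min(5, 4) = 4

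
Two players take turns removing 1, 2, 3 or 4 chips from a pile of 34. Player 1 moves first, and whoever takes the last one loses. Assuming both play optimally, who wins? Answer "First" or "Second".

Compute winning (W) and losing (L) positions by backward induction:
i:   0  1  2  3  4  5  6  7  8  9 10 11 12 13 14 15 16 17 18 19 20 21 22 23 24 25 26 27 28 29 30 31 32 33 34
     W  L  W  W  W  W  L  W  W  W  W  L  W  W  W  W  L  W  W  W  W  L  W  W  W  W  L  W  W  W  W  L  W  W  W
Position 34 is W, so the first player wins.

First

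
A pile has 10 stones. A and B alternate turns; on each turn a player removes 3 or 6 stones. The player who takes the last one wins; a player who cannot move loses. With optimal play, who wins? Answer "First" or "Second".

W/L table (W = player to move can force a win):
i:   0  1  2  3  4  5  6  7  8  9 10
     L  L  L  W  W  W  W  W  W  L  L
Position 10 is L, so the second player wins.

Second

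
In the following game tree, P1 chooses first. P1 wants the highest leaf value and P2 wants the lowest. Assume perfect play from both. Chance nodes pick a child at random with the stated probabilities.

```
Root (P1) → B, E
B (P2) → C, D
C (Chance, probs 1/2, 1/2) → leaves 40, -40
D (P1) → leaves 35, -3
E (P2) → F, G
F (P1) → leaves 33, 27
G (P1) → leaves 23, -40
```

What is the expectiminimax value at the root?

C (Chance): 1/2·40 + 1/2·-40 = 0
D (P1): max(35, -3) = 35
B (P2): min(0, 35) = 0
F (P1): max(33, 27) = 33
G (P1): max(23, -40) = 23
E (P2): min(33, 23) = 23
Root (P1): max(0, 23) = 23

23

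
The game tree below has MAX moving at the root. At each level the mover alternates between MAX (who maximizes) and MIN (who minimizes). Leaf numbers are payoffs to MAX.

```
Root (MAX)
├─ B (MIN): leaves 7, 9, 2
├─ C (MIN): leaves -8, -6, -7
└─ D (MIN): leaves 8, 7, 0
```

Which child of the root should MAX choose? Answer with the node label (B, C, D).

B (MIN): min(7, 9, 2) = 2
C (MIN): min(-8, -6, -7) = -8
D (MIN): min(8, 7, 0) = 0
Root (MAX): max(2, -8, 0) = 2
MAX picks the child with the highest value: B (value 2).

B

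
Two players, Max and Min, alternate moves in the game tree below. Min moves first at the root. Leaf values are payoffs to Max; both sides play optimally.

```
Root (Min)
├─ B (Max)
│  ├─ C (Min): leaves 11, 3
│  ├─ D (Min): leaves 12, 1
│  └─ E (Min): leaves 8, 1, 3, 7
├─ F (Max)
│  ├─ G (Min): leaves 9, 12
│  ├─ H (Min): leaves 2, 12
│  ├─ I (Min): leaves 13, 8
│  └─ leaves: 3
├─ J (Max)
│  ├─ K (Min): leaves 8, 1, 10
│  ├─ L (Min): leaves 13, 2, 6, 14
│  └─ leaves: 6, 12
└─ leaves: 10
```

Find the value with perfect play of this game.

C (Min): min(11, 3) = 3
D (Min): min(12, 1) = 1
E (Min): min(8, 1, 3, 7) = 1
B (Max): max(3, 1, 1) = 3
G (Min): min(9, 12) = 9
H (Min): min(2, 12) = 2
I (Min): min(13, 8) = 8
F (Max): max(9, 2, 8, 3) = 9
K (Min): min(8, 1, 10) = 1
L (Min): min(13, 2, 6, 14) = 2
J (Max): max(1, 2, 6, 12) = 12
Root (Min): min(3, 9, 12, 10) = 3

3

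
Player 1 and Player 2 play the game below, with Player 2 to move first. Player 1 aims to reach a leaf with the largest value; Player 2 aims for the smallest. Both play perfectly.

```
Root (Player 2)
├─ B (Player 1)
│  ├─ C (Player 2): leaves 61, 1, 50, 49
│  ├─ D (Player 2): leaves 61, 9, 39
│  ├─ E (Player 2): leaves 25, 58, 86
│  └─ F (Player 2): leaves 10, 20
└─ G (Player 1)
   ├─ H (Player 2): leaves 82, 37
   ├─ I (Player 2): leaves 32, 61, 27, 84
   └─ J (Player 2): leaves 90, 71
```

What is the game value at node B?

25

C: min(61, 1, 50, 49) = 1
D: min(61, 9, 39) = 9
E: min(25, 58, 86) = 25
F: min(10, 20) = 10
B: max(1, 9, 25, 10) = 25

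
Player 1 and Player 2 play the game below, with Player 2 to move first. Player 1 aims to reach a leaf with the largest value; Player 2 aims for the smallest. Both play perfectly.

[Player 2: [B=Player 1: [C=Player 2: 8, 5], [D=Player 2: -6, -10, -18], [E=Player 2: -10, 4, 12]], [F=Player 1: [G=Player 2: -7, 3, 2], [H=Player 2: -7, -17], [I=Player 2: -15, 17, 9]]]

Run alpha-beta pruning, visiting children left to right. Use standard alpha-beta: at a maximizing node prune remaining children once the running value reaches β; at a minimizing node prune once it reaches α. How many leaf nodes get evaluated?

C [α=-∞,β=+∞]: v=5
D [α=5,β=+∞]: v=-6 after child 1 ≤ α → α-cutoff, skip 2
E [α=5,β=+∞]: v=-10 after child 1 ≤ α → α-cutoff, skip 2
B [α=-∞,β=+∞]: v=5
G [α=-∞,β=5]: v=-7
H [α=-7,β=5]: v=-7 after child 1 ≤ α → α-cutoff, skip 1
I [α=-7,β=5]: v=-15 after child 1 ≤ α → α-cutoff, skip 2
F [α=-∞,β=5]: v=-7
Root [α=-∞,β=+∞]: v=-7
Leaves evaluated: 9 of 16.

9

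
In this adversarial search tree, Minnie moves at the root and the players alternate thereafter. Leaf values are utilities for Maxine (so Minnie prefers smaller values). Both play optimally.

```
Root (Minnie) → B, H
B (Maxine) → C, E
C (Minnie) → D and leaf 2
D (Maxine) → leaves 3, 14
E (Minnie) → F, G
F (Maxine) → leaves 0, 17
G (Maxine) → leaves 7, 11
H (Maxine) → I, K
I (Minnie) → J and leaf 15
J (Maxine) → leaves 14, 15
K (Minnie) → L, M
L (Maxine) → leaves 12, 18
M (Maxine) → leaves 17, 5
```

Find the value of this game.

11

D (Maxine): max(3, 14) = 14
C (Minnie): min(14, 2) = 2
F (Maxine): max(0, 17) = 17
G (Maxine): max(7, 11) = 11
E (Minnie): min(17, 11) = 11
B (Maxine): max(2, 11) = 11
J (Maxine): max(14, 15) = 15
I (Minnie): min(15, 15) = 15
L (Maxine): max(12, 18) = 18
M (Maxine): max(17, 5) = 17
K (Minnie): min(18, 17) = 17
H (Maxine): max(15, 17) = 17
Root (Minnie): min(11, 17) = 11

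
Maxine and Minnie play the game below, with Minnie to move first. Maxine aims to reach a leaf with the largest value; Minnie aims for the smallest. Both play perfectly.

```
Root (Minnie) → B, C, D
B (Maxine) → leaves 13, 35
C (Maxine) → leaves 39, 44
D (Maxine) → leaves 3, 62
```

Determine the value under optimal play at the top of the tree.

B (Maxine): max(13, 35) = 35
C (Maxine): max(39, 44) = 44
D (Maxine): max(3, 62) = 62
Root (Minnie): min(35, 44, 62) = 35

35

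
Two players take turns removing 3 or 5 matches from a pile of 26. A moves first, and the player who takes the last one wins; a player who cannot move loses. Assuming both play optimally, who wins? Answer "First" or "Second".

W/L table (W = player to move can force a win):
i:   0  1  2  3  4  5  6  7  8  9 10 11 12 13 14 15 16 17 18 19 20 21 22 23 24 25 26
     L  L  L  W  W  W  W  W  L  L  L  W  W  W  W  W  L  L  L  W  W  W  W  W  L  L  L
Position 26 is L, so the second player wins.

Second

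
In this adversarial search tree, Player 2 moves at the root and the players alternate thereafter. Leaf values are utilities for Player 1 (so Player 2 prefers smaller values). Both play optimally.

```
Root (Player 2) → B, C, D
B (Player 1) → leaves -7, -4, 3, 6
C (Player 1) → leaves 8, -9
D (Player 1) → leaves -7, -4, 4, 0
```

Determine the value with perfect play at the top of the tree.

B (Player 1): max(-7, -4, 3, 6) = 6
C (Player 1): max(8, -9) = 8
D (Player 1): max(-7, -4, 4, 0) = 4
Root (Player 2): min(6, 8, 4) = 4

4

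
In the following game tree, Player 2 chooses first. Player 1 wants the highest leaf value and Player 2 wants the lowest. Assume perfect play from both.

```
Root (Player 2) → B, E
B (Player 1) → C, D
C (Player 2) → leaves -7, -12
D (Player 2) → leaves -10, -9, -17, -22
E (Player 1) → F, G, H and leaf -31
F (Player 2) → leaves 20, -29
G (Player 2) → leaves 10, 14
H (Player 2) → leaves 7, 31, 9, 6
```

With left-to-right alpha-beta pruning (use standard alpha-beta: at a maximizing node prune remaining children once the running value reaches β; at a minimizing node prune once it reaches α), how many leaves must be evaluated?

9

C [α=-∞,β=+∞]: v=-12
D [α=-12,β=+∞]: v=-17 after child 3 ≤ α → α-cutoff, skip 1
B [α=-∞,β=+∞]: v=-12
F [α=-∞,β=-12]: v=-29
G [α=-29,β=-12]: v=10
E [α=-∞,β=-12]: v=10 after child 2 ≥ β → β-cutoff, skip 2
Root [α=-∞,β=+∞]: v=-12
Leaves evaluated: 9 of 15.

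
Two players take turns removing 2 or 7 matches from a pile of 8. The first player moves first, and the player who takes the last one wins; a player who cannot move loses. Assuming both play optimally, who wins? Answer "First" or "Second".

First

i:   0  1  2  3  4  5  6  7  8
     L  L  W  W  L  L  W  W  W
Position 8 is W, so the first player wins.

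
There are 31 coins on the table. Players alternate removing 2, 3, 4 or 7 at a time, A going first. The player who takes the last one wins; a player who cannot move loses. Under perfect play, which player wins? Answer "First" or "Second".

Mark each pile size as W (mover wins) or L (mover loses):
i:   0  1  2  3  4  5  6  7  8  9 10 11 12 13 14 15 16 17 18 19 20 21 22 23 24 25 26 27 28 29 30 31
     L  L  W  W  W  W  L  W  W  W  W  L  L  W  W  W  W  L  W  W  W  W  L  L  W  W  W  W  L  W  W  W
Position 31 is W, so the first player wins.

First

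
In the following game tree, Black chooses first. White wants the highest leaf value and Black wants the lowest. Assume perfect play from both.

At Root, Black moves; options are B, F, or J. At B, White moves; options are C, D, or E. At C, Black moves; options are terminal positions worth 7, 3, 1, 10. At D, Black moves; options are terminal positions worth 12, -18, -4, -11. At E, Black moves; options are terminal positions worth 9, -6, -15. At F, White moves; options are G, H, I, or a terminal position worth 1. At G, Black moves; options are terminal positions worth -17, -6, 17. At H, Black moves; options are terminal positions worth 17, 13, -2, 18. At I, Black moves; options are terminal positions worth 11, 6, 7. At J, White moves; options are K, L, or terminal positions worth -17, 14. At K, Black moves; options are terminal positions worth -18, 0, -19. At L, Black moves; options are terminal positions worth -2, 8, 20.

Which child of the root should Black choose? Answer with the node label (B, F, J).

C (Black): min(7, 3, 1, 10) = 1
D (Black): min(12, -18, -4, -11) = -18
E (Black): min(9, -6, -15) = -15
B (White): max(1, -18, -15) = 1
G (Black): min(-17, -6, 17) = -17
H (Black): min(17, 13, -2, 18) = -2
I (Black): min(11, 6, 7) = 6
F (White): max(-17, -2, 6, 1) = 6
K (Black): min(-18, 0, -19) = -19
L (Black): min(-2, 8, 20) = -2
J (White): max(-19, -2, -17, 14) = 14
Root (Black): min(1, 6, 14) = 1
Black picks the child with the lowest value: B (value 1).

B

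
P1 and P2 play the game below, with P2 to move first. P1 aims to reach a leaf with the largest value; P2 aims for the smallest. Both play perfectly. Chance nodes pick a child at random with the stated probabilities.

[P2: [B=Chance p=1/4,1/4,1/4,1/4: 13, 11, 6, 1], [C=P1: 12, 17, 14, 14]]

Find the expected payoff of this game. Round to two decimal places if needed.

B (Chance): 1/4·13 + 1/4·11 + 1/4·6 + 1/4·1 = 7.75
C (P1): max(12, 17, 14, 14) = 17
Root (P2): min(7.75, 17) = 7.75

7.75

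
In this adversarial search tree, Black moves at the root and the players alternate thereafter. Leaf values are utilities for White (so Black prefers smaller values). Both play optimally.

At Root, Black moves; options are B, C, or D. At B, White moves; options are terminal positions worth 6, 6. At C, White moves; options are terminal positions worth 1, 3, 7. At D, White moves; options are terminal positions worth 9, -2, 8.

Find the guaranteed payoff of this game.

6

B (White): max(6, 6) = 6
C (White): max(1, 3, 7) = 7
D (White): max(9, -2, 8) = 9
Root (Black): min(6, 7, 9) = 6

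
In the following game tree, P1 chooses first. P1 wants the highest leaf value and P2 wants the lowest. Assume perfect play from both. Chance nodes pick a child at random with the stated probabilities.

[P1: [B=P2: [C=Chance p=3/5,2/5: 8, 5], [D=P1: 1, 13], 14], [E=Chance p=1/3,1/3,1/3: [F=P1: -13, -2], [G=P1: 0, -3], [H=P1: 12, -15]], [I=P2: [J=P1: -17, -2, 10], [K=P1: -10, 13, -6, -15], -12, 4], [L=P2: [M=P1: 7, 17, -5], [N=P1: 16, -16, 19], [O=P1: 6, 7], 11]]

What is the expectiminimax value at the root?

C (Chance): 3/5·8 + 2/5·5 = 6.8
D (P1): max(1, 13) = 13
B (P2): min(6.8, 13, 14) = 6.8
F (P1): max(-13, -2) = -2
G (P1): max(0, -3) = 0
H (P1): max(12, -15) = 12
E (Chance): 1/3·-2 + 1/3·0 + 1/3·12 = 3.33
J (P1): max(-17, -2, 10) = 10
K (P1): max(-10, 13, -6, -15) = 13
I (P2): min(10, 13, -12, 4) = -12
M (P1): max(7, 17, -5) = 17
N (P1): max(16, -16, 19) = 19
O (P1): max(6, 7) = 7
L (P2): min(17, 19, 7, 11) = 7
Root (P1): max(6.8, 3.33, -12, 7) = 7

7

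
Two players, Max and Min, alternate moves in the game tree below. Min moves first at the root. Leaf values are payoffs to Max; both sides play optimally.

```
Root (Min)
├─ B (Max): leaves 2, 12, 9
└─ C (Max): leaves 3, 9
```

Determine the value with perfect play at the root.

B (Max): max(2, 12, 9) = 12
C (Max): max(3, 9) = 9
Root (Min): min(12, 9) = 9

9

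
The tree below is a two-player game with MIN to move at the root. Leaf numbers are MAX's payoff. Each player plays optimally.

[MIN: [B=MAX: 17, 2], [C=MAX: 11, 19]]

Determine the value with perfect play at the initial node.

17

B (MAX): max(17, 2) = 17
C (MAX): max(11, 19) = 19
Root (MIN): min(17, 19) = 17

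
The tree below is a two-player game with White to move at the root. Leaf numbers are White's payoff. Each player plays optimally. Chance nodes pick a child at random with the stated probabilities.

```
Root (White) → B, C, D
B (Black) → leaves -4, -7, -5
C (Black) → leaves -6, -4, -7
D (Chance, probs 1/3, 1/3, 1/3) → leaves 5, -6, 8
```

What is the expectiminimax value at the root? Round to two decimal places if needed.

2.33

B (Black): min(-4, -7, -5) = -7
C (Black): min(-6, -4, -7) = -7
D (Chance): 1/3·5 + 1/3·-6 + 1/3·8 = 2.33
Root (White): max(-7, -7, 2.33) = 2.33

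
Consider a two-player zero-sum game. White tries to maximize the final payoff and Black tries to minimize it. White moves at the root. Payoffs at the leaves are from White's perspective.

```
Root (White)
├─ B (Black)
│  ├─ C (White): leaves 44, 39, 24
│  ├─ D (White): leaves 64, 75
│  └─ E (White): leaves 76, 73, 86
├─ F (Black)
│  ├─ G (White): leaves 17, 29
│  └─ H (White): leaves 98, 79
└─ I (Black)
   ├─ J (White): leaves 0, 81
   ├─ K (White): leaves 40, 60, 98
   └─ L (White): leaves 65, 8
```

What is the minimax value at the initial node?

C (White): max(44, 39, 24) = 44
D (White): max(64, 75) = 75
E (White): max(76, 73, 86) = 86
B (Black): min(44, 75, 86) = 44
G (White): max(17, 29) = 29
H (White): max(98, 79) = 98
F (Black): min(29, 98) = 29
J (White): max(0, 81) = 81
K (White): max(40, 60, 98) = 98
L (White): max(65, 8) = 65
I (Black): min(81, 98, 65) = 65
Root (White): max(44, 29, 65) = 65

65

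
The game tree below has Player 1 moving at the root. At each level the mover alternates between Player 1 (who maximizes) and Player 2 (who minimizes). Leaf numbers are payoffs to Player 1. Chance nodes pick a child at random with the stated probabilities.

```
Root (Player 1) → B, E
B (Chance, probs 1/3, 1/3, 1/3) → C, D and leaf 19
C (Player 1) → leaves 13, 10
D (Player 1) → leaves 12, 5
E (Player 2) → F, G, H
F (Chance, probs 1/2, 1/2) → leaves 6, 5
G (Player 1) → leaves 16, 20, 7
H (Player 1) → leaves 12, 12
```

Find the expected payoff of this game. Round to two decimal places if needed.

C (Player 1): max(13, 10) = 13
D (Player 1): max(12, 5) = 12
B (Chance): 1/3·13 + 1/3·12 + 1/3·19 = 14.67
F (Chance): 1/2·6 + 1/2·5 = 5.5
G (Player 1): max(16, 20, 7) = 20
H (Player 1): max(12, 12) = 12
E (Player 2): min(5.5, 20, 12) = 5.5
Root (Player 1): max(14.67, 5.5) = 14.67

14.67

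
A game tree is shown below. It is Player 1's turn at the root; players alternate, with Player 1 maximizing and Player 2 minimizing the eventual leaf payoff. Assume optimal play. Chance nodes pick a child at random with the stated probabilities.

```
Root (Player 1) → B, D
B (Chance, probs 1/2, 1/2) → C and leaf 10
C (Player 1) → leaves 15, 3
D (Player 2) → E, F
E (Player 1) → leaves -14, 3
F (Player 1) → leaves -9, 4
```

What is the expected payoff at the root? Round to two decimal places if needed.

C (Player 1): max(15, 3) = 15
B (Chance): 1/2·15 + 1/2·10 = 12.5
E (Player 1): max(-14, 3) = 3
F (Player 1): max(-9, 4) = 4
D (Player 2): min(3, 4) = 3
Root (Player 1): max(12.5, 3) = 12.5

12.5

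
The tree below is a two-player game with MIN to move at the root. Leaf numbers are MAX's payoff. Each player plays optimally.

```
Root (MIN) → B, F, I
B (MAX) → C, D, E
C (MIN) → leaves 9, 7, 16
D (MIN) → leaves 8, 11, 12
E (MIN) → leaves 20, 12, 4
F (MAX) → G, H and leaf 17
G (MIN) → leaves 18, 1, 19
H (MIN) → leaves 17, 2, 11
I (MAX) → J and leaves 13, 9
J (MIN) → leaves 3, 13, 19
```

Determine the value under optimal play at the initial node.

C (MIN): min(9, 7, 16) = 7
D (MIN): min(8, 11, 12) = 8
E (MIN): min(20, 12, 4) = 4
B (MAX): max(7, 8, 4) = 8
G (MIN): min(18, 1, 19) = 1
H (MIN): min(17, 2, 11) = 2
F (MAX): max(1, 2, 17) = 17
J (MIN): min(3, 13, 19) = 3
I (MAX): max(3, 13, 9) = 13
Root (MIN): min(8, 17, 13) = 8

8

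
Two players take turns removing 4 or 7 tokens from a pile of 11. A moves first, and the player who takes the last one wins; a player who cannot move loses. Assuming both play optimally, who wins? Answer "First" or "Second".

W/L table (W = player to move can force a win):
i:   0  1  2  3  4  5  6  7  8  9 10 11
     L  L  L  L  W  W  W  W  W  W  W  L
Position 11 is L, so the second player wins.

Second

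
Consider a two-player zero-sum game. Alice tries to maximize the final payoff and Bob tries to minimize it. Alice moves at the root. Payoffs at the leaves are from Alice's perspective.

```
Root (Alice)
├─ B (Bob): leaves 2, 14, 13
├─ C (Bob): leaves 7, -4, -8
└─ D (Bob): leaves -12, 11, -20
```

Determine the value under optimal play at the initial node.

2

B (Bob): min(2, 14, 13) = 2
C (Bob): min(7, -4, -8) = -8
D (Bob): min(-12, 11, -20) = -20
Root (Alice): max(2, -8, -20) = 2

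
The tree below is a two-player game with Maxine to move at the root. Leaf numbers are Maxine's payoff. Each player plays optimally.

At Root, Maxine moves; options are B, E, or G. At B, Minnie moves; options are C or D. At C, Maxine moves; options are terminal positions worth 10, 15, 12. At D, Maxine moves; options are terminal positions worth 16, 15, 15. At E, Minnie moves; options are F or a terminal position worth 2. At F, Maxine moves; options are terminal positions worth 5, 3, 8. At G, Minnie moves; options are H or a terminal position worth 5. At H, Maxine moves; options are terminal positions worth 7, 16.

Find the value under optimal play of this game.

C (Maxine): max(10, 15, 12) = 15
D (Maxine): max(16, 15, 15) = 16
B (Minnie): min(15, 16) = 15
F (Maxine): max(5, 3, 8) = 8
E (Minnie): min(8, 2) = 2
H (Maxine): max(7, 16) = 16
G (Minnie): min(16, 5) = 5
Root (Maxine): max(15, 2, 5) = 15

15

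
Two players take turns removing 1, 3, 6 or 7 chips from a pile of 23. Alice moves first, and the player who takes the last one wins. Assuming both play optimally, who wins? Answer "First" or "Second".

First

Compute winning (W) and losing (L) positions by backward induction:
i:   0  1  2  3  4  5  6  7  8  9 10 11 12 13 14 15 16 17 18 19 20 21 22 23
     L  W  L  W  L  W  W  W  W  W  W  W  L  W  L  W  L  W  W  W  W  W  W  W
Position 23 is W, so the first player wins.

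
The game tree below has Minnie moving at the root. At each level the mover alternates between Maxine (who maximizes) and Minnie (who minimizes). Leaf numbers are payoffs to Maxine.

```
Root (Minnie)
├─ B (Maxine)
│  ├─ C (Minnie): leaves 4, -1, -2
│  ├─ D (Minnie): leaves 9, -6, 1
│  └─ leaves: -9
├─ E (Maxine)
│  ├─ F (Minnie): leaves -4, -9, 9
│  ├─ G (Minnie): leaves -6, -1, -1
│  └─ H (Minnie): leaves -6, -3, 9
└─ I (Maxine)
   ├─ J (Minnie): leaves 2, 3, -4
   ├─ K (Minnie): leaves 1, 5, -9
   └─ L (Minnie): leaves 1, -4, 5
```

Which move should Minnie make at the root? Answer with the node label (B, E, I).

C (Minnie): min(4, -1, -2) = -2
D (Minnie): min(9, -6, 1) = -6
B (Maxine): max(-2, -6, -9) = -2
F (Minnie): min(-4, -9, 9) = -9
G (Minnie): min(-6, -1, -1) = -6
H (Minnie): min(-6, -3, 9) = -6
E (Maxine): max(-9, -6, -6) = -6
J (Minnie): min(2, 3, -4) = -4
K (Minnie): min(1, 5, -9) = -9
L (Minnie): min(1, -4, 5) = -4
I (Maxine): max(-4, -9, -4) = -4
Root (Minnie): min(-2, -6, -4) = -6
Minnie picks the child with the lowest value: E (value -6).

E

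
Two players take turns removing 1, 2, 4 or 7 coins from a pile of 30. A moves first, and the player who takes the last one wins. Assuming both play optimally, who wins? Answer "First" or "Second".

Mark each pile size as W (mover wins) or L (mover loses):
i:   0  1  2  3  4  5  6  7  8  9 10 11 12 13 14 15 16 17 18 19 20 21 22 23 24 25 26 27 28 29 30
     L  W  W  L  W  W  L  W  W  L  W  W  L  W  W  L  W  W  L  W  W  L  W  W  L  W  W  L  W  W  L
Position 30 is L, so the second player wins.

Second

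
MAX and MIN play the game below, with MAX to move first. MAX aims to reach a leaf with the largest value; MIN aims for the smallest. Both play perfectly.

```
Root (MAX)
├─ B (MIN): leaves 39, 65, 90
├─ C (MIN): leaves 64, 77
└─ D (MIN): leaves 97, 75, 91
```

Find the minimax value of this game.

75

B (MIN): min(39, 65, 90) = 39
C (MIN): min(64, 77) = 64
D (MIN): min(97, 75, 91) = 75
Root (MAX): max(39, 64, 75) = 75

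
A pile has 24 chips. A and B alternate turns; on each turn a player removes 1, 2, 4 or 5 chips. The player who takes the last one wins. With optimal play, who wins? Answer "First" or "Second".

Mark each pile size as W (mover wins) or L (mover loses):
i:   0  1  2  3  4  5  6  7  8  9 10 11 12 13 14 15 16 17 18 19 20 21 22 23 24
     L  W  W  L  W  W  L  W  W  L  W  W  L  W  W  L  W  W  L  W  W  L  W  W  L
Position 24 is L, so the second player wins.

Second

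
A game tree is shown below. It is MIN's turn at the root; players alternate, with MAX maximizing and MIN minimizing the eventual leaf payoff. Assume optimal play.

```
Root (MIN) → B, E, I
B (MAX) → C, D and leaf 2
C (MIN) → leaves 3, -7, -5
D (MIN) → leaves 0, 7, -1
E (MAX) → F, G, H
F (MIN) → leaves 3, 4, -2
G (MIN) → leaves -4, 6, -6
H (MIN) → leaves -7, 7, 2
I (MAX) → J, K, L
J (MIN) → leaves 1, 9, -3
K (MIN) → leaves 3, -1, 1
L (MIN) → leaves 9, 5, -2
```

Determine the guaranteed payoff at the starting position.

C (MIN): min(3, -7, -5) = -7
D (MIN): min(0, 7, -1) = -1
B (MAX): max(-7, -1, 2) = 2
F (MIN): min(3, 4, -2) = -2
G (MIN): min(-4, 6, -6) = -6
H (MIN): min(-7, 7, 2) = -7
E (MAX): max(-2, -6, -7) = -2
J (MIN): min(1, 9, -3) = -3
K (MIN): min(3, -1, 1) = -1
L (MIN): min(9, 5, -2) = -2
I (MAX): max(-3, -1, -2) = -1
Root (MIN): min(2, -2, -1) = -2

-2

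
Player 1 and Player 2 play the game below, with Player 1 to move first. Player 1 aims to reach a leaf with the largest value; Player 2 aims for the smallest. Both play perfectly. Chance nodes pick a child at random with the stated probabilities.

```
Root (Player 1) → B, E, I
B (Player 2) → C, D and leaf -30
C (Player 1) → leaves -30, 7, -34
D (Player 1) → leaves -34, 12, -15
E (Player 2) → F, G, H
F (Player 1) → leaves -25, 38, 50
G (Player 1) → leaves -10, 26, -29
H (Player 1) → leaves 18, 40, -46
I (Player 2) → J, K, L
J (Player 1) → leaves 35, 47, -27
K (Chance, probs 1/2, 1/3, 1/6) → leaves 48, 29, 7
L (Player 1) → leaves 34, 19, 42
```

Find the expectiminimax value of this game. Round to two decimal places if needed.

34.83

C (Player 1): max(-30, 7, -34) = 7
D (Player 1): max(-34, 12, -15) = 12
B (Player 2): min(7, 12, -30) = -30
F (Player 1): max(-25, 38, 50) = 50
G (Player 1): max(-10, 26, -29) = 26
H (Player 1): max(18, 40, -46) = 40
E (Player 2): min(50, 26, 40) = 26
J (Player 1): max(35, 47, -27) = 47
K (Chance): 1/2·48 + 1/3·29 + 1/6·7 = 34.83
L (Player 1): max(34, 19, 42) = 42
I (Player 2): min(47, 34.83, 42) = 34.83
Root (Player 1): max(-30, 26, 34.83) = 34.83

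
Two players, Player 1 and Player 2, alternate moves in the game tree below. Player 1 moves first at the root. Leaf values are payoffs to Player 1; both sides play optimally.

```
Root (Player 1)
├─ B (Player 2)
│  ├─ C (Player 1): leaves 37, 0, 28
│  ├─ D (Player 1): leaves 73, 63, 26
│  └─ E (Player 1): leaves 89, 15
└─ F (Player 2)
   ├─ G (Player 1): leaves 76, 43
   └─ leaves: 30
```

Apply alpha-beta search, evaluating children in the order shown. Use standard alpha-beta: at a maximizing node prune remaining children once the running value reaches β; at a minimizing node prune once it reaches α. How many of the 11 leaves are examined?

C [α=-∞,β=+∞]: v=37
D [α=-∞,β=37]: v=73 after child 1 ≥ β → β-cutoff, skip 2
E [α=-∞,β=37]: v=89 after child 1 ≥ β → β-cutoff, skip 1
B [α=-∞,β=+∞]: v=37
G [α=37,β=+∞]: v=76
F [α=37,β=+∞]: v=30
Root [α=-∞,β=+∞]: v=37
Leaves evaluated: 8 of 11.

8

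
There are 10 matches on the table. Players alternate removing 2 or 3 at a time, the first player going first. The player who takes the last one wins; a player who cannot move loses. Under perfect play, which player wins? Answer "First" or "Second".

i:   0  1  2  3  4  5  6  7  8  9 10
     L  L  W  W  W  L  L  W  W  W  L
Position 10 is L, so the second player wins.

Second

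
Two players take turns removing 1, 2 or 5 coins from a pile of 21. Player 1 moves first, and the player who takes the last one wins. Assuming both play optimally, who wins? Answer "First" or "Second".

Positions where the player to move wins (W) vs loses (L):
i:   0  1  2  3  4  5  6  7  8  9 10 11 12 13 14 15 16 17 18 19 20 21
     L  W  W  L  W  W  L  W  W  L  W  W  L  W  W  L  W  W  L  W  W  L
Position 21 is L, so the second player wins.

Second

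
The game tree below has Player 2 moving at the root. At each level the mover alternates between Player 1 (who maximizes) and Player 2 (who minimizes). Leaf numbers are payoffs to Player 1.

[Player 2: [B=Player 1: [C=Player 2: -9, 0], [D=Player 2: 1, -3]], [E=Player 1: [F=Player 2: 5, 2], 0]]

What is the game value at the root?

C (Player 2): min(-9, 0) = -9
D (Player 2): min(1, -3) = -3
B (Player 1): max(-9, -3) = -3
F (Player 2): min(5, 2) = 2
E (Player 1): max(2, 0) = 2
Root (Player 2): min(-3, 2) = -3

-3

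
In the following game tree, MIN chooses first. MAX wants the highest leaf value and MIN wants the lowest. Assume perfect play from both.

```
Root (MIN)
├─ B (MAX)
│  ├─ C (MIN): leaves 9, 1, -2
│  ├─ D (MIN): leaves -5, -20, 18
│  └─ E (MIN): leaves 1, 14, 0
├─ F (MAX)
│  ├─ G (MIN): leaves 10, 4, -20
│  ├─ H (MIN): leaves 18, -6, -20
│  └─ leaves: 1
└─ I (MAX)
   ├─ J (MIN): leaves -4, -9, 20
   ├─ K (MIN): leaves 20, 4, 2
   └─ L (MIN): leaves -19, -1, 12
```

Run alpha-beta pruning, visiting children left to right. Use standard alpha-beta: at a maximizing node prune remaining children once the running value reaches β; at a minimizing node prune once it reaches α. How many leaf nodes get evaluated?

C [α=-∞,β=+∞]: v=-2
D [α=-2,β=+∞]: v=-5 after child 1 ≤ α → α-cutoff, skip 2
E [α=-2,β=+∞]: v=0
B [α=-∞,β=+∞]: v=0
G [α=-∞,β=0]: v=-20
H [α=-20,β=0]: v=-20
F [α=-∞,β=0]: v=1
J [α=-∞,β=0]: v=-9
K [α=-9,β=0]: v=2
I [α=-∞,β=0]: v=2 after child 2 ≥ β → β-cutoff, skip 1
Root [α=-∞,β=+∞]: v=0
Leaves evaluated: 20 of 25.

20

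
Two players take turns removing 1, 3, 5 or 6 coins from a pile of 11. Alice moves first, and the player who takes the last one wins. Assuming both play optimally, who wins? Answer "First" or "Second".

Second

i:   0  1  2  3  4  5  6  7  8  9 10 11
     L  W  L  W  L  W  W  W  W  W  W  L
Position 11 is L, so the second player wins.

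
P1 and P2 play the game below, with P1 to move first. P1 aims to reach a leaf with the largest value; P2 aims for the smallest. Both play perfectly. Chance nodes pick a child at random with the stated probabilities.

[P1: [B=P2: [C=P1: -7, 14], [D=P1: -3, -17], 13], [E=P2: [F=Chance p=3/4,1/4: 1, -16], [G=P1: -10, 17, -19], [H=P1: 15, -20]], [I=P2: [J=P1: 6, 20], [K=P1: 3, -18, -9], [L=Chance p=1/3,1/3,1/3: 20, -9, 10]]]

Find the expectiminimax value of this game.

C (P1): max(-7, 14) = 14
D (P1): max(-3, -17) = -3
B (P2): min(14, -3, 13) = -3
F (Chance): 3/4·1 + 1/4·-16 = -3.25
G (P1): max(-10, 17, -19) = 17
H (P1): max(15, -20) = 15
E (P2): min(-3.25, 17, 15) = -3.25
J (P1): max(6, 20) = 20
K (P1): max(3, -18, -9) = 3
L (Chance): 1/3·20 + 1/3·-9 + 1/3·10 = 7
I (P2): min(20, 3, 7) = 3
Root (P1): max(-3, -3.25, 3) = 3

3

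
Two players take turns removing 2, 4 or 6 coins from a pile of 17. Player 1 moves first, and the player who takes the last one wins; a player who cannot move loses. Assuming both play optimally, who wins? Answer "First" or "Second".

Second

i:   0  1  2  3  4  5  6  7  8  9 10 11 12 13 14 15 16 17
     L  L  W  W  W  W  W  W  L  L  W  W  W  W  W  W  L  L
Position 17 is L, so the second player wins.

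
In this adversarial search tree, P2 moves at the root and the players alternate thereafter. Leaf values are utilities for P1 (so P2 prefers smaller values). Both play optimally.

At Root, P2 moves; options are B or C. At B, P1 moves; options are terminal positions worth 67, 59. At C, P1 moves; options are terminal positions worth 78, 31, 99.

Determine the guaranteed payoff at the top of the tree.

B (P1): max(67, 59) = 67
C (P1): max(78, 31, 99) = 99
Root (P2): min(67, 99) = 67

67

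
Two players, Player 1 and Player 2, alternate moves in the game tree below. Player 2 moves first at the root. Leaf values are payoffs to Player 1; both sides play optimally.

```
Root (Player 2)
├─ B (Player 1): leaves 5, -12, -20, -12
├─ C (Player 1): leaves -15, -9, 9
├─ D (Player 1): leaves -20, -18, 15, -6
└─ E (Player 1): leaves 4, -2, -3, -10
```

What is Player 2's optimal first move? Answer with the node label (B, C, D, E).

B (Player 1): max(5, -12, -20, -12) = 5
C (Player 1): max(-15, -9, 9) = 9
D (Player 1): max(-20, -18, 15, -6) = 15
E (Player 1): max(4, -2, -3, -10) = 4
Root (Player 2): min(5, 9, 15, 4) = 4
Player 2 picks the child with the lowest value: E (value 4).

E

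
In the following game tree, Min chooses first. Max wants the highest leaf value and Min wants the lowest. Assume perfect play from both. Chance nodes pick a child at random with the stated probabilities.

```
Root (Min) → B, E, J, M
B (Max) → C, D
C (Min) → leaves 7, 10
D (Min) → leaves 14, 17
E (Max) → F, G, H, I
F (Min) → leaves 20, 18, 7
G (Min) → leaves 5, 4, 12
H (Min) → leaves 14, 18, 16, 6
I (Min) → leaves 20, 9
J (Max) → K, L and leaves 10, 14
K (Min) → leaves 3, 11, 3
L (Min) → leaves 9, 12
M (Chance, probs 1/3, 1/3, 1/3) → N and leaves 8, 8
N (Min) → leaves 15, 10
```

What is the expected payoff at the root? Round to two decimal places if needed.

8.67

C (Min): min(7, 10) = 7
D (Min): min(14, 17) = 14
B (Max): max(7, 14) = 14
F (Min): min(20, 18, 7) = 7
G (Min): min(5, 4, 12) = 4
H (Min): min(14, 18, 16, 6) = 6
I (Min): min(20, 9) = 9
E (Max): max(7, 4, 6, 9) = 9
K (Min): min(3, 11, 3) = 3
L (Min): min(9, 12) = 9
J (Max): max(3, 9, 10, 14) = 14
N (Min): min(15, 10) = 10
M (Chance): 1/3·10 + 1/3·8 + 1/3·8 = 8.67
Root (Min): min(14, 9, 14, 8.67) = 8.67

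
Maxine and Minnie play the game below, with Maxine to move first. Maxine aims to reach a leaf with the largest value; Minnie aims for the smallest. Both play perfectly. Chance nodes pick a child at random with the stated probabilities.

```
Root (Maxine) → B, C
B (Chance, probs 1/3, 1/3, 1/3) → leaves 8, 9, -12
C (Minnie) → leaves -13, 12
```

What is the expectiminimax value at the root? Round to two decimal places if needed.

B (Chance): 1/3·8 + 1/3·9 + 1/3·-12 = 1.67
C (Minnie): min(-13, 12) = -13
Root (Maxine): max(1.67, -13) = 1.67

1.67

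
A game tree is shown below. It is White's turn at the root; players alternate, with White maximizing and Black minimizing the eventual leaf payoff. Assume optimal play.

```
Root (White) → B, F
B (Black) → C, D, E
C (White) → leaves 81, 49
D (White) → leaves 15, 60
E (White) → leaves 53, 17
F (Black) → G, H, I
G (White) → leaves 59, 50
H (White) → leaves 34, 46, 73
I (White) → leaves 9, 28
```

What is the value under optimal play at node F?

28

G: max(59, 50) = 59
H: max(34, 46, 73) = 73
I: max(9, 28) = 28
F: min(59, 73, 28) = 28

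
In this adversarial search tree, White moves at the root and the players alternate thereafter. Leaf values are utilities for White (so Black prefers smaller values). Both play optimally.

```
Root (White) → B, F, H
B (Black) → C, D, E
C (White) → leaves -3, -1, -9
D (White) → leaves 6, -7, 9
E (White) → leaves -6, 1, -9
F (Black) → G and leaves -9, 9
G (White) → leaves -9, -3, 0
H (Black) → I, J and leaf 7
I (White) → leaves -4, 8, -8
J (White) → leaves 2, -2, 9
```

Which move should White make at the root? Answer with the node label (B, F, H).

C (White): max(-3, -1, -9) = -1
D (White): max(6, -7, 9) = 9
E (White): max(-6, 1, -9) = 1
B (Black): min(-1, 9, 1) = -1
G (White): max(-9, -3, 0) = 0
F (Black): min(0, -9, 9) = -9
I (White): max(-4, 8, -8) = 8
J (White): max(2, -2, 9) = 9
H (Black): min(8, 9, 7) = 7
Root (White): max(-1, -9, 7) = 7
White picks the child with the highest value: H (value 7).

H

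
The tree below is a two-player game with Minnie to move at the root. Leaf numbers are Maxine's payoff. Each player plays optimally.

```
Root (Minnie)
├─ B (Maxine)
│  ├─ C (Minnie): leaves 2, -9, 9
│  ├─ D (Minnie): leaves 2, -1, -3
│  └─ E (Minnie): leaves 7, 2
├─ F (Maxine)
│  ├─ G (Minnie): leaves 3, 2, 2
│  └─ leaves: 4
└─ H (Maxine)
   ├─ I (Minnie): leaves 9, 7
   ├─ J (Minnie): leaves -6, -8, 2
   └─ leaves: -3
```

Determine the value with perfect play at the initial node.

C (Minnie): min(2, -9, 9) = -9
D (Minnie): min(2, -1, -3) = -3
E (Minnie): min(7, 2) = 2
B (Maxine): max(-9, -3, 2) = 2
G (Minnie): min(3, 2, 2) = 2
F (Maxine): max(2, 4) = 4
I (Minnie): min(9, 7) = 7
J (Minnie): min(-6, -8, 2) = -8
H (Maxine): max(7, -8, -3) = 7
Root (Minnie): min(2, 4, 7) = 2

2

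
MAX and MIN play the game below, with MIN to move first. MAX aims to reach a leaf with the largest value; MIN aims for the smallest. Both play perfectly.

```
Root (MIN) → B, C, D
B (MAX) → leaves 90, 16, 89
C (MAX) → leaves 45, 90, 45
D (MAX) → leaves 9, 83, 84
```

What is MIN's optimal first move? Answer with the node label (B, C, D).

B (MAX): max(90, 16, 89) = 90
C (MAX): max(45, 90, 45) = 90
D (MAX): max(9, 83, 84) = 84
Root (MIN): min(90, 90, 84) = 84
MIN picks the child with the lowest value: D (value 84).

D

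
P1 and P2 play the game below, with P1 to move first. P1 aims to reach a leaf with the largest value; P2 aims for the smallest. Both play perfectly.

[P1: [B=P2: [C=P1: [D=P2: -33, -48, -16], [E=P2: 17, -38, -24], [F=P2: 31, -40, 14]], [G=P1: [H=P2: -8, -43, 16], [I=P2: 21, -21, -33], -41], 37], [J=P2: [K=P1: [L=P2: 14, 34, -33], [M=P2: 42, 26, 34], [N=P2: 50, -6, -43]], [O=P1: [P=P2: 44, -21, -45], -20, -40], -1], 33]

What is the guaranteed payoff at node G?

H: min(-8, -43, 16) = -43
I: min(21, -21, -33) = -33
G: max(-43, -33, -41) = -33

-33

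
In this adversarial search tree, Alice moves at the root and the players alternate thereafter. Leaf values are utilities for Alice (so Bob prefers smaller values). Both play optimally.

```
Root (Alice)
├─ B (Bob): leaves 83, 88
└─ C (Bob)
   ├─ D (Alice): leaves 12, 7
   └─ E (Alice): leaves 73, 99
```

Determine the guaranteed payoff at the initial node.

83

B (Bob): min(83, 88) = 83
D (Alice): max(12, 7) = 12
E (Alice): max(73, 99) = 99
C (Bob): min(12, 99) = 12
Root (Alice): max(83, 12) = 83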